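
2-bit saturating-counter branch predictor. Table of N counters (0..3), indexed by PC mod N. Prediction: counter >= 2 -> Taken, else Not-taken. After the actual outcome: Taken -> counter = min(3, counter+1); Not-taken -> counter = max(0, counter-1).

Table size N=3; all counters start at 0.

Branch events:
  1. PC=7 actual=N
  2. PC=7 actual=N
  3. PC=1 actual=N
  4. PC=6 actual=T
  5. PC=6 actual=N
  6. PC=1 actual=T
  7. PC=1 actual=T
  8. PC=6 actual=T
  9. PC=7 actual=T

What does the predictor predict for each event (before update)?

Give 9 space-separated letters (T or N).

Answer: N N N N N N N N T

Derivation:
Ev 1: PC=7 idx=1 pred=N actual=N -> ctr[1]=0
Ev 2: PC=7 idx=1 pred=N actual=N -> ctr[1]=0
Ev 3: PC=1 idx=1 pred=N actual=N -> ctr[1]=0
Ev 4: PC=6 idx=0 pred=N actual=T -> ctr[0]=1
Ev 5: PC=6 idx=0 pred=N actual=N -> ctr[0]=0
Ev 6: PC=1 idx=1 pred=N actual=T -> ctr[1]=1
Ev 7: PC=1 idx=1 pred=N actual=T -> ctr[1]=2
Ev 8: PC=6 idx=0 pred=N actual=T -> ctr[0]=1
Ev 9: PC=7 idx=1 pred=T actual=T -> ctr[1]=3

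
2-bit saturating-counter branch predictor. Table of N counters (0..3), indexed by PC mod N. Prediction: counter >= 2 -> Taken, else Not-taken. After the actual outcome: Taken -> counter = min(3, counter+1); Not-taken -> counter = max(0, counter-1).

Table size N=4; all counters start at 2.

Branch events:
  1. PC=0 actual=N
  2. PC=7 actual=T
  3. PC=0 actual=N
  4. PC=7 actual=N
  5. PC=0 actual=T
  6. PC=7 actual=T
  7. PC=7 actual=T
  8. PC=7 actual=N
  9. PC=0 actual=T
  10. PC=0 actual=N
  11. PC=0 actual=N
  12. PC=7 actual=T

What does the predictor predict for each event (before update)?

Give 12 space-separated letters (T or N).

Ev 1: PC=0 idx=0 pred=T actual=N -> ctr[0]=1
Ev 2: PC=7 idx=3 pred=T actual=T -> ctr[3]=3
Ev 3: PC=0 idx=0 pred=N actual=N -> ctr[0]=0
Ev 4: PC=7 idx=3 pred=T actual=N -> ctr[3]=2
Ev 5: PC=0 idx=0 pred=N actual=T -> ctr[0]=1
Ev 6: PC=7 idx=3 pred=T actual=T -> ctr[3]=3
Ev 7: PC=7 idx=3 pred=T actual=T -> ctr[3]=3
Ev 8: PC=7 idx=3 pred=T actual=N -> ctr[3]=2
Ev 9: PC=0 idx=0 pred=N actual=T -> ctr[0]=2
Ev 10: PC=0 idx=0 pred=T actual=N -> ctr[0]=1
Ev 11: PC=0 idx=0 pred=N actual=N -> ctr[0]=0
Ev 12: PC=7 idx=3 pred=T actual=T -> ctr[3]=3

Answer: T T N T N T T T N T N T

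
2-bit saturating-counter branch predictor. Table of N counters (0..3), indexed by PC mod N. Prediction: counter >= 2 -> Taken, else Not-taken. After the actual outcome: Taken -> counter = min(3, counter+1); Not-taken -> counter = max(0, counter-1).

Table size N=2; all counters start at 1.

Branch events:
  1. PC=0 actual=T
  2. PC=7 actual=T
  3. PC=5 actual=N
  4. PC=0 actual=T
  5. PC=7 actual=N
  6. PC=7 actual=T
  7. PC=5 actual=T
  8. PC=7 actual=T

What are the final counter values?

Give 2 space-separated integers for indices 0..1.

Answer: 3 3

Derivation:
Ev 1: PC=0 idx=0 pred=N actual=T -> ctr[0]=2
Ev 2: PC=7 idx=1 pred=N actual=T -> ctr[1]=2
Ev 3: PC=5 idx=1 pred=T actual=N -> ctr[1]=1
Ev 4: PC=0 idx=0 pred=T actual=T -> ctr[0]=3
Ev 5: PC=7 idx=1 pred=N actual=N -> ctr[1]=0
Ev 6: PC=7 idx=1 pred=N actual=T -> ctr[1]=1
Ev 7: PC=5 idx=1 pred=N actual=T -> ctr[1]=2
Ev 8: PC=7 idx=1 pred=T actual=T -> ctr[1]=3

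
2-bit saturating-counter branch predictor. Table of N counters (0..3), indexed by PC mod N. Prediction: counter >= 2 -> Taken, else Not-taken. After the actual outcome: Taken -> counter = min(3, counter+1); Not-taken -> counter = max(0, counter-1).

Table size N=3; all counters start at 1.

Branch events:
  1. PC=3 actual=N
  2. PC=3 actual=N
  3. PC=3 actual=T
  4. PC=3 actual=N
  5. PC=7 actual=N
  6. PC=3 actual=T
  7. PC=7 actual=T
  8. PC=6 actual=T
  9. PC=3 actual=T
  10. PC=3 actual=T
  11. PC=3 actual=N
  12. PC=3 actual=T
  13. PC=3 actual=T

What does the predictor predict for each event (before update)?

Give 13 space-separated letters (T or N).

Answer: N N N N N N N N T T T T T

Derivation:
Ev 1: PC=3 idx=0 pred=N actual=N -> ctr[0]=0
Ev 2: PC=3 idx=0 pred=N actual=N -> ctr[0]=0
Ev 3: PC=3 idx=0 pred=N actual=T -> ctr[0]=1
Ev 4: PC=3 idx=0 pred=N actual=N -> ctr[0]=0
Ev 5: PC=7 idx=1 pred=N actual=N -> ctr[1]=0
Ev 6: PC=3 idx=0 pred=N actual=T -> ctr[0]=1
Ev 7: PC=7 idx=1 pred=N actual=T -> ctr[1]=1
Ev 8: PC=6 idx=0 pred=N actual=T -> ctr[0]=2
Ev 9: PC=3 idx=0 pred=T actual=T -> ctr[0]=3
Ev 10: PC=3 idx=0 pred=T actual=T -> ctr[0]=3
Ev 11: PC=3 idx=0 pred=T actual=N -> ctr[0]=2
Ev 12: PC=3 idx=0 pred=T actual=T -> ctr[0]=3
Ev 13: PC=3 idx=0 pred=T actual=T -> ctr[0]=3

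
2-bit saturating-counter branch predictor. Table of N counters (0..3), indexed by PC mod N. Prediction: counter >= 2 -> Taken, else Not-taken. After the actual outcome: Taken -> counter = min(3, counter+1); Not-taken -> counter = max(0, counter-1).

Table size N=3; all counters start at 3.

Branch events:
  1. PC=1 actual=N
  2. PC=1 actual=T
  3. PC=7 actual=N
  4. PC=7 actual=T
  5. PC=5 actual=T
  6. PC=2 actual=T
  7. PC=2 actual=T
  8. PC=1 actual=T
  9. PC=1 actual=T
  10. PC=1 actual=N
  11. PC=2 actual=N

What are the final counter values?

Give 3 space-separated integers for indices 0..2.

Ev 1: PC=1 idx=1 pred=T actual=N -> ctr[1]=2
Ev 2: PC=1 idx=1 pred=T actual=T -> ctr[1]=3
Ev 3: PC=7 idx=1 pred=T actual=N -> ctr[1]=2
Ev 4: PC=7 idx=1 pred=T actual=T -> ctr[1]=3
Ev 5: PC=5 idx=2 pred=T actual=T -> ctr[2]=3
Ev 6: PC=2 idx=2 pred=T actual=T -> ctr[2]=3
Ev 7: PC=2 idx=2 pred=T actual=T -> ctr[2]=3
Ev 8: PC=1 idx=1 pred=T actual=T -> ctr[1]=3
Ev 9: PC=1 idx=1 pred=T actual=T -> ctr[1]=3
Ev 10: PC=1 idx=1 pred=T actual=N -> ctr[1]=2
Ev 11: PC=2 idx=2 pred=T actual=N -> ctr[2]=2

Answer: 3 2 2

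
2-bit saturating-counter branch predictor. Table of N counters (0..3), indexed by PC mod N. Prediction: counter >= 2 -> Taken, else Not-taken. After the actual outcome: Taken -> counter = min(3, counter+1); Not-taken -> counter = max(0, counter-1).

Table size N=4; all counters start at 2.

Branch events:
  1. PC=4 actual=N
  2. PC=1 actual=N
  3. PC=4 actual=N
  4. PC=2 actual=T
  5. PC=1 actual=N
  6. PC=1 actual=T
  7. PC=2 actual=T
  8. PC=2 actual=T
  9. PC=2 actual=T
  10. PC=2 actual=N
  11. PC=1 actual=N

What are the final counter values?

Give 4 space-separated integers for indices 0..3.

Ev 1: PC=4 idx=0 pred=T actual=N -> ctr[0]=1
Ev 2: PC=1 idx=1 pred=T actual=N -> ctr[1]=1
Ev 3: PC=4 idx=0 pred=N actual=N -> ctr[0]=0
Ev 4: PC=2 idx=2 pred=T actual=T -> ctr[2]=3
Ev 5: PC=1 idx=1 pred=N actual=N -> ctr[1]=0
Ev 6: PC=1 idx=1 pred=N actual=T -> ctr[1]=1
Ev 7: PC=2 idx=2 pred=T actual=T -> ctr[2]=3
Ev 8: PC=2 idx=2 pred=T actual=T -> ctr[2]=3
Ev 9: PC=2 idx=2 pred=T actual=T -> ctr[2]=3
Ev 10: PC=2 idx=2 pred=T actual=N -> ctr[2]=2
Ev 11: PC=1 idx=1 pred=N actual=N -> ctr[1]=0

Answer: 0 0 2 2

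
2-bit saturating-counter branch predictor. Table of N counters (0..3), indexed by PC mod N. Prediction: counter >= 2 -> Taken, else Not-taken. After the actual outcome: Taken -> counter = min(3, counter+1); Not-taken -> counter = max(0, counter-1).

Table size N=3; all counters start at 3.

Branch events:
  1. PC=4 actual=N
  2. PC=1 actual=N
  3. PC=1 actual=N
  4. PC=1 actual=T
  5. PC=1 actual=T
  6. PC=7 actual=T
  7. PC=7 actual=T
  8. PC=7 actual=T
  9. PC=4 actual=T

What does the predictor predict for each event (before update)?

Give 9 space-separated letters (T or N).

Ev 1: PC=4 idx=1 pred=T actual=N -> ctr[1]=2
Ev 2: PC=1 idx=1 pred=T actual=N -> ctr[1]=1
Ev 3: PC=1 idx=1 pred=N actual=N -> ctr[1]=0
Ev 4: PC=1 idx=1 pred=N actual=T -> ctr[1]=1
Ev 5: PC=1 idx=1 pred=N actual=T -> ctr[1]=2
Ev 6: PC=7 idx=1 pred=T actual=T -> ctr[1]=3
Ev 7: PC=7 idx=1 pred=T actual=T -> ctr[1]=3
Ev 8: PC=7 idx=1 pred=T actual=T -> ctr[1]=3
Ev 9: PC=4 idx=1 pred=T actual=T -> ctr[1]=3

Answer: T T N N N T T T T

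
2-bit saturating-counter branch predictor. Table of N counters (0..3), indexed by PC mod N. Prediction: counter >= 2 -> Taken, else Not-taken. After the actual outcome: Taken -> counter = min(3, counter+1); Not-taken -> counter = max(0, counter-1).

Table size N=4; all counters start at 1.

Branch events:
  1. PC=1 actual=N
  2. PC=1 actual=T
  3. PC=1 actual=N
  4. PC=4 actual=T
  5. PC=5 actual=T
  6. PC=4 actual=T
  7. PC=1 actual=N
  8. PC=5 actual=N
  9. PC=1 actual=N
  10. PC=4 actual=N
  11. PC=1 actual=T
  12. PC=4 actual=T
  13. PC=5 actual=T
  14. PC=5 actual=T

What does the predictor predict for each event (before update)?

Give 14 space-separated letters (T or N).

Ev 1: PC=1 idx=1 pred=N actual=N -> ctr[1]=0
Ev 2: PC=1 idx=1 pred=N actual=T -> ctr[1]=1
Ev 3: PC=1 idx=1 pred=N actual=N -> ctr[1]=0
Ev 4: PC=4 idx=0 pred=N actual=T -> ctr[0]=2
Ev 5: PC=5 idx=1 pred=N actual=T -> ctr[1]=1
Ev 6: PC=4 idx=0 pred=T actual=T -> ctr[0]=3
Ev 7: PC=1 idx=1 pred=N actual=N -> ctr[1]=0
Ev 8: PC=5 idx=1 pred=N actual=N -> ctr[1]=0
Ev 9: PC=1 idx=1 pred=N actual=N -> ctr[1]=0
Ev 10: PC=4 idx=0 pred=T actual=N -> ctr[0]=2
Ev 11: PC=1 idx=1 pred=N actual=T -> ctr[1]=1
Ev 12: PC=4 idx=0 pred=T actual=T -> ctr[0]=3
Ev 13: PC=5 idx=1 pred=N actual=T -> ctr[1]=2
Ev 14: PC=5 idx=1 pred=T actual=T -> ctr[1]=3

Answer: N N N N N T N N N T N T N T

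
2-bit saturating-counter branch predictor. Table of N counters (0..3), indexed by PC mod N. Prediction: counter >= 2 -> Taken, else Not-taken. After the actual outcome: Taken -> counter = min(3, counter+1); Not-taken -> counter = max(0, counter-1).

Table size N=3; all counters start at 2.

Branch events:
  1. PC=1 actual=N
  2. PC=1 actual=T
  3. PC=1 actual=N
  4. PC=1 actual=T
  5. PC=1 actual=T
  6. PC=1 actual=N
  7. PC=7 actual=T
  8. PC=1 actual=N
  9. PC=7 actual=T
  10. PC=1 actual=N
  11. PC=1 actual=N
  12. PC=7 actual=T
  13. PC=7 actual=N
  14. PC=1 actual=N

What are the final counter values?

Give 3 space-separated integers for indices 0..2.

Answer: 2 0 2

Derivation:
Ev 1: PC=1 idx=1 pred=T actual=N -> ctr[1]=1
Ev 2: PC=1 idx=1 pred=N actual=T -> ctr[1]=2
Ev 3: PC=1 idx=1 pred=T actual=N -> ctr[1]=1
Ev 4: PC=1 idx=1 pred=N actual=T -> ctr[1]=2
Ev 5: PC=1 idx=1 pred=T actual=T -> ctr[1]=3
Ev 6: PC=1 idx=1 pred=T actual=N -> ctr[1]=2
Ev 7: PC=7 idx=1 pred=T actual=T -> ctr[1]=3
Ev 8: PC=1 idx=1 pred=T actual=N -> ctr[1]=2
Ev 9: PC=7 idx=1 pred=T actual=T -> ctr[1]=3
Ev 10: PC=1 idx=1 pred=T actual=N -> ctr[1]=2
Ev 11: PC=1 idx=1 pred=T actual=N -> ctr[1]=1
Ev 12: PC=7 idx=1 pred=N actual=T -> ctr[1]=2
Ev 13: PC=7 idx=1 pred=T actual=N -> ctr[1]=1
Ev 14: PC=1 idx=1 pred=N actual=N -> ctr[1]=0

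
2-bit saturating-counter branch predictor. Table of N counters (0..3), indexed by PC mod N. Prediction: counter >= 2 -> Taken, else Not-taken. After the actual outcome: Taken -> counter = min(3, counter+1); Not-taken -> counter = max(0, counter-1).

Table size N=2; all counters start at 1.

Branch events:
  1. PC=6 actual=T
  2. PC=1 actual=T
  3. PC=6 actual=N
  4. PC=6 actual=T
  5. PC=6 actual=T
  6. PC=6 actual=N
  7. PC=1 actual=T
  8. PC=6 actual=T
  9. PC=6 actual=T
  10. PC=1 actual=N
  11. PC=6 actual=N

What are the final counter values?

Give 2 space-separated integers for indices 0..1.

Answer: 2 2

Derivation:
Ev 1: PC=6 idx=0 pred=N actual=T -> ctr[0]=2
Ev 2: PC=1 idx=1 pred=N actual=T -> ctr[1]=2
Ev 3: PC=6 idx=0 pred=T actual=N -> ctr[0]=1
Ev 4: PC=6 idx=0 pred=N actual=T -> ctr[0]=2
Ev 5: PC=6 idx=0 pred=T actual=T -> ctr[0]=3
Ev 6: PC=6 idx=0 pred=T actual=N -> ctr[0]=2
Ev 7: PC=1 idx=1 pred=T actual=T -> ctr[1]=3
Ev 8: PC=6 idx=0 pred=T actual=T -> ctr[0]=3
Ev 9: PC=6 idx=0 pred=T actual=T -> ctr[0]=3
Ev 10: PC=1 idx=1 pred=T actual=N -> ctr[1]=2
Ev 11: PC=6 idx=0 pred=T actual=N -> ctr[0]=2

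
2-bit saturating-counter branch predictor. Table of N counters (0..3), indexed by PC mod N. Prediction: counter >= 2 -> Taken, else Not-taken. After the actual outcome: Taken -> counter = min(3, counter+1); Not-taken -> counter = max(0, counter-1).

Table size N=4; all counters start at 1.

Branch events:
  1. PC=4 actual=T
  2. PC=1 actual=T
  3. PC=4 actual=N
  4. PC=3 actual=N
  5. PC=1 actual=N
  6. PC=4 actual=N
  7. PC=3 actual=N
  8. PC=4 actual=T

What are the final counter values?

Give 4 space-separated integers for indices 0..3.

Answer: 1 1 1 0

Derivation:
Ev 1: PC=4 idx=0 pred=N actual=T -> ctr[0]=2
Ev 2: PC=1 idx=1 pred=N actual=T -> ctr[1]=2
Ev 3: PC=4 idx=0 pred=T actual=N -> ctr[0]=1
Ev 4: PC=3 idx=3 pred=N actual=N -> ctr[3]=0
Ev 5: PC=1 idx=1 pred=T actual=N -> ctr[1]=1
Ev 6: PC=4 idx=0 pred=N actual=N -> ctr[0]=0
Ev 7: PC=3 idx=3 pred=N actual=N -> ctr[3]=0
Ev 8: PC=4 idx=0 pred=N actual=T -> ctr[0]=1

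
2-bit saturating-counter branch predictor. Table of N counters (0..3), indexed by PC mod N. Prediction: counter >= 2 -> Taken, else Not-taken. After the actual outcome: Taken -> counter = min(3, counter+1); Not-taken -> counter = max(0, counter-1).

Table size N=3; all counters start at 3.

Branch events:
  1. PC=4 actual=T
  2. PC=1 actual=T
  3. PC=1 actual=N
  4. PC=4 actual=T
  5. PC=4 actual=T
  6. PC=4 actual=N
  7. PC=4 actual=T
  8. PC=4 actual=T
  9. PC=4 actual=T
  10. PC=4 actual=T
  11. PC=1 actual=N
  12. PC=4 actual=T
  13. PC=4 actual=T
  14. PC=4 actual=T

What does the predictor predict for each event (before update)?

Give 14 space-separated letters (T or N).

Ev 1: PC=4 idx=1 pred=T actual=T -> ctr[1]=3
Ev 2: PC=1 idx=1 pred=T actual=T -> ctr[1]=3
Ev 3: PC=1 idx=1 pred=T actual=N -> ctr[1]=2
Ev 4: PC=4 idx=1 pred=T actual=T -> ctr[1]=3
Ev 5: PC=4 idx=1 pred=T actual=T -> ctr[1]=3
Ev 6: PC=4 idx=1 pred=T actual=N -> ctr[1]=2
Ev 7: PC=4 idx=1 pred=T actual=T -> ctr[1]=3
Ev 8: PC=4 idx=1 pred=T actual=T -> ctr[1]=3
Ev 9: PC=4 idx=1 pred=T actual=T -> ctr[1]=3
Ev 10: PC=4 idx=1 pred=T actual=T -> ctr[1]=3
Ev 11: PC=1 idx=1 pred=T actual=N -> ctr[1]=2
Ev 12: PC=4 idx=1 pred=T actual=T -> ctr[1]=3
Ev 13: PC=4 idx=1 pred=T actual=T -> ctr[1]=3
Ev 14: PC=4 idx=1 pred=T actual=T -> ctr[1]=3

Answer: T T T T T T T T T T T T T T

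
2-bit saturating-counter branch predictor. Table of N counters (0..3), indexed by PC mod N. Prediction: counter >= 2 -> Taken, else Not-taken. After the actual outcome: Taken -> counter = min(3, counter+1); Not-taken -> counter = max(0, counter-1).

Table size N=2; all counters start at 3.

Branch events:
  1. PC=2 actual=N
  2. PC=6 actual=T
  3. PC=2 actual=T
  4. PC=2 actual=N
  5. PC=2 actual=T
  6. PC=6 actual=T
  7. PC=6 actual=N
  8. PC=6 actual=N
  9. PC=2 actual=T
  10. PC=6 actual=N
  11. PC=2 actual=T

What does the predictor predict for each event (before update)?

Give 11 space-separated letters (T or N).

Ev 1: PC=2 idx=0 pred=T actual=N -> ctr[0]=2
Ev 2: PC=6 idx=0 pred=T actual=T -> ctr[0]=3
Ev 3: PC=2 idx=0 pred=T actual=T -> ctr[0]=3
Ev 4: PC=2 idx=0 pred=T actual=N -> ctr[0]=2
Ev 5: PC=2 idx=0 pred=T actual=T -> ctr[0]=3
Ev 6: PC=6 idx=0 pred=T actual=T -> ctr[0]=3
Ev 7: PC=6 idx=0 pred=T actual=N -> ctr[0]=2
Ev 8: PC=6 idx=0 pred=T actual=N -> ctr[0]=1
Ev 9: PC=2 idx=0 pred=N actual=T -> ctr[0]=2
Ev 10: PC=6 idx=0 pred=T actual=N -> ctr[0]=1
Ev 11: PC=2 idx=0 pred=N actual=T -> ctr[0]=2

Answer: T T T T T T T T N T N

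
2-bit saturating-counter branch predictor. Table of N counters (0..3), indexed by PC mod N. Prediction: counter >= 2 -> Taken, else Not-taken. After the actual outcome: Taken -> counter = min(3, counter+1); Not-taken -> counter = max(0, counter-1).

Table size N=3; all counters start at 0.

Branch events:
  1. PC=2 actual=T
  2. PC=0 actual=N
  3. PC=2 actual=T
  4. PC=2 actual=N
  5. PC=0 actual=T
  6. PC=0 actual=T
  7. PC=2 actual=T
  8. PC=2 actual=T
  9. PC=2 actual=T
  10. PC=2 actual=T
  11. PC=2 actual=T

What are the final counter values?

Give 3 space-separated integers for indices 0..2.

Ev 1: PC=2 idx=2 pred=N actual=T -> ctr[2]=1
Ev 2: PC=0 idx=0 pred=N actual=N -> ctr[0]=0
Ev 3: PC=2 idx=2 pred=N actual=T -> ctr[2]=2
Ev 4: PC=2 idx=2 pred=T actual=N -> ctr[2]=1
Ev 5: PC=0 idx=0 pred=N actual=T -> ctr[0]=1
Ev 6: PC=0 idx=0 pred=N actual=T -> ctr[0]=2
Ev 7: PC=2 idx=2 pred=N actual=T -> ctr[2]=2
Ev 8: PC=2 idx=2 pred=T actual=T -> ctr[2]=3
Ev 9: PC=2 idx=2 pred=T actual=T -> ctr[2]=3
Ev 10: PC=2 idx=2 pred=T actual=T -> ctr[2]=3
Ev 11: PC=2 idx=2 pred=T actual=T -> ctr[2]=3

Answer: 2 0 3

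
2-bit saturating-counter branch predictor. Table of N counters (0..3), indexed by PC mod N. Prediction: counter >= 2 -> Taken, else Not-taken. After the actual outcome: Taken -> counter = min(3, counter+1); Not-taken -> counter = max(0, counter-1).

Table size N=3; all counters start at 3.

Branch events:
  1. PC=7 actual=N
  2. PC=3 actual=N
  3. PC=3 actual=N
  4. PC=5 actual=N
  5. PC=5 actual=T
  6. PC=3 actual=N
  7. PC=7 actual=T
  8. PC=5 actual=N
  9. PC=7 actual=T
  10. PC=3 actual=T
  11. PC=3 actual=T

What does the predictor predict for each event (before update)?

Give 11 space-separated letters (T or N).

Ev 1: PC=7 idx=1 pred=T actual=N -> ctr[1]=2
Ev 2: PC=3 idx=0 pred=T actual=N -> ctr[0]=2
Ev 3: PC=3 idx=0 pred=T actual=N -> ctr[0]=1
Ev 4: PC=5 idx=2 pred=T actual=N -> ctr[2]=2
Ev 5: PC=5 idx=2 pred=T actual=T -> ctr[2]=3
Ev 6: PC=3 idx=0 pred=N actual=N -> ctr[0]=0
Ev 7: PC=7 idx=1 pred=T actual=T -> ctr[1]=3
Ev 8: PC=5 idx=2 pred=T actual=N -> ctr[2]=2
Ev 9: PC=7 idx=1 pred=T actual=T -> ctr[1]=3
Ev 10: PC=3 idx=0 pred=N actual=T -> ctr[0]=1
Ev 11: PC=3 idx=0 pred=N actual=T -> ctr[0]=2

Answer: T T T T T N T T T N N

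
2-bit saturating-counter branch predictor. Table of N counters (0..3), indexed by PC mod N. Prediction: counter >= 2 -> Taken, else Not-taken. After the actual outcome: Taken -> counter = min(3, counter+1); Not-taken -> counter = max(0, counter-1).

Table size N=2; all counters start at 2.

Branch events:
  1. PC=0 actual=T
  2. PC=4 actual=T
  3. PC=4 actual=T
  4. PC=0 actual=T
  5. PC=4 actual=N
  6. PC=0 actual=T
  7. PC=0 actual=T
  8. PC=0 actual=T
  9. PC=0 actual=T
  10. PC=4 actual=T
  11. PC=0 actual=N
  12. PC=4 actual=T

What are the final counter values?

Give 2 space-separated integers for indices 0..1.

Ev 1: PC=0 idx=0 pred=T actual=T -> ctr[0]=3
Ev 2: PC=4 idx=0 pred=T actual=T -> ctr[0]=3
Ev 3: PC=4 idx=0 pred=T actual=T -> ctr[0]=3
Ev 4: PC=0 idx=0 pred=T actual=T -> ctr[0]=3
Ev 5: PC=4 idx=0 pred=T actual=N -> ctr[0]=2
Ev 6: PC=0 idx=0 pred=T actual=T -> ctr[0]=3
Ev 7: PC=0 idx=0 pred=T actual=T -> ctr[0]=3
Ev 8: PC=0 idx=0 pred=T actual=T -> ctr[0]=3
Ev 9: PC=0 idx=0 pred=T actual=T -> ctr[0]=3
Ev 10: PC=4 idx=0 pred=T actual=T -> ctr[0]=3
Ev 11: PC=0 idx=0 pred=T actual=N -> ctr[0]=2
Ev 12: PC=4 idx=0 pred=T actual=T -> ctr[0]=3

Answer: 3 2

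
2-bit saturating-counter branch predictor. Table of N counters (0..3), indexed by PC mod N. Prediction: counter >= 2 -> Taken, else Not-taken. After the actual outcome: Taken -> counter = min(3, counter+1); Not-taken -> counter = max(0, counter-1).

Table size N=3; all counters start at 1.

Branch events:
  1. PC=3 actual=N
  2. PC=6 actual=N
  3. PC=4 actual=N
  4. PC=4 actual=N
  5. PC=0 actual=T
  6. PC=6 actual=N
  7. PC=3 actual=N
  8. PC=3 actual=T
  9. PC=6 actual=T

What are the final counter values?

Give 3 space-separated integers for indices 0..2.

Ev 1: PC=3 idx=0 pred=N actual=N -> ctr[0]=0
Ev 2: PC=6 idx=0 pred=N actual=N -> ctr[0]=0
Ev 3: PC=4 idx=1 pred=N actual=N -> ctr[1]=0
Ev 4: PC=4 idx=1 pred=N actual=N -> ctr[1]=0
Ev 5: PC=0 idx=0 pred=N actual=T -> ctr[0]=1
Ev 6: PC=6 idx=0 pred=N actual=N -> ctr[0]=0
Ev 7: PC=3 idx=0 pred=N actual=N -> ctr[0]=0
Ev 8: PC=3 idx=0 pred=N actual=T -> ctr[0]=1
Ev 9: PC=6 idx=0 pred=N actual=T -> ctr[0]=2

Answer: 2 0 1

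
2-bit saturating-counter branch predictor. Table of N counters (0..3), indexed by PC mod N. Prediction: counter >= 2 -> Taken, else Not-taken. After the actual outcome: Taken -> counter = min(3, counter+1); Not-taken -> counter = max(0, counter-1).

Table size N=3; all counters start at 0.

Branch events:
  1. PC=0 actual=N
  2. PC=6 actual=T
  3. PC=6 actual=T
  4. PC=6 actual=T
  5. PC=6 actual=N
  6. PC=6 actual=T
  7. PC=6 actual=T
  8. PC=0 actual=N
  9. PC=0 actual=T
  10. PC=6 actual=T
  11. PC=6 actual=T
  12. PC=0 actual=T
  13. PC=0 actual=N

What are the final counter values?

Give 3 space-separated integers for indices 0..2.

Answer: 2 0 0

Derivation:
Ev 1: PC=0 idx=0 pred=N actual=N -> ctr[0]=0
Ev 2: PC=6 idx=0 pred=N actual=T -> ctr[0]=1
Ev 3: PC=6 idx=0 pred=N actual=T -> ctr[0]=2
Ev 4: PC=6 idx=0 pred=T actual=T -> ctr[0]=3
Ev 5: PC=6 idx=0 pred=T actual=N -> ctr[0]=2
Ev 6: PC=6 idx=0 pred=T actual=T -> ctr[0]=3
Ev 7: PC=6 idx=0 pred=T actual=T -> ctr[0]=3
Ev 8: PC=0 idx=0 pred=T actual=N -> ctr[0]=2
Ev 9: PC=0 idx=0 pred=T actual=T -> ctr[0]=3
Ev 10: PC=6 idx=0 pred=T actual=T -> ctr[0]=3
Ev 11: PC=6 idx=0 pred=T actual=T -> ctr[0]=3
Ev 12: PC=0 idx=0 pred=T actual=T -> ctr[0]=3
Ev 13: PC=0 idx=0 pred=T actual=N -> ctr[0]=2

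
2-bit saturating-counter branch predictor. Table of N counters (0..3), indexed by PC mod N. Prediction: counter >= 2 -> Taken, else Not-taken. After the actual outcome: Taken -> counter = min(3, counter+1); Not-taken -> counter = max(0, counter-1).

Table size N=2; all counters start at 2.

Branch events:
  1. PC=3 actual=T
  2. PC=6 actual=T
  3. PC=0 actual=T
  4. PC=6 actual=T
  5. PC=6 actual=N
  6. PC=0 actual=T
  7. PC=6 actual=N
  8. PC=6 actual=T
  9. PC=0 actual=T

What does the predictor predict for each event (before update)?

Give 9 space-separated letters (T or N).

Answer: T T T T T T T T T

Derivation:
Ev 1: PC=3 idx=1 pred=T actual=T -> ctr[1]=3
Ev 2: PC=6 idx=0 pred=T actual=T -> ctr[0]=3
Ev 3: PC=0 idx=0 pred=T actual=T -> ctr[0]=3
Ev 4: PC=6 idx=0 pred=T actual=T -> ctr[0]=3
Ev 5: PC=6 idx=0 pred=T actual=N -> ctr[0]=2
Ev 6: PC=0 idx=0 pred=T actual=T -> ctr[0]=3
Ev 7: PC=6 idx=0 pred=T actual=N -> ctr[0]=2
Ev 8: PC=6 idx=0 pred=T actual=T -> ctr[0]=3
Ev 9: PC=0 idx=0 pred=T actual=T -> ctr[0]=3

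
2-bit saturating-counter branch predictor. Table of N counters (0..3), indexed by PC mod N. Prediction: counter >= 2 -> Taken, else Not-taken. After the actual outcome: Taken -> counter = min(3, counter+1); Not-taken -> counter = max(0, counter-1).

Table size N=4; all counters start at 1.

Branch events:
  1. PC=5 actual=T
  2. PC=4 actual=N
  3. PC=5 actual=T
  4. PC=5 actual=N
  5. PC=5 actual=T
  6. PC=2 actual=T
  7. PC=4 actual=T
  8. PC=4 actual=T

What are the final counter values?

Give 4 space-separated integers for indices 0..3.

Answer: 2 3 2 1

Derivation:
Ev 1: PC=5 idx=1 pred=N actual=T -> ctr[1]=2
Ev 2: PC=4 idx=0 pred=N actual=N -> ctr[0]=0
Ev 3: PC=5 idx=1 pred=T actual=T -> ctr[1]=3
Ev 4: PC=5 idx=1 pred=T actual=N -> ctr[1]=2
Ev 5: PC=5 idx=1 pred=T actual=T -> ctr[1]=3
Ev 6: PC=2 idx=2 pred=N actual=T -> ctr[2]=2
Ev 7: PC=4 idx=0 pred=N actual=T -> ctr[0]=1
Ev 8: PC=4 idx=0 pred=N actual=T -> ctr[0]=2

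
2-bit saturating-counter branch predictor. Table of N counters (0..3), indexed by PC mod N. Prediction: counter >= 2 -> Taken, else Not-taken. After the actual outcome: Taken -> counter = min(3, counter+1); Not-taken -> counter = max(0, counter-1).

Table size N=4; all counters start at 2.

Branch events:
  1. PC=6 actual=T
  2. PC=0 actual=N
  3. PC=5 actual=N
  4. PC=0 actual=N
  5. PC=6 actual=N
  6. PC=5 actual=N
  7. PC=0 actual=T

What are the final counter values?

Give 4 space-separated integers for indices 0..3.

Answer: 1 0 2 2

Derivation:
Ev 1: PC=6 idx=2 pred=T actual=T -> ctr[2]=3
Ev 2: PC=0 idx=0 pred=T actual=N -> ctr[0]=1
Ev 3: PC=5 idx=1 pred=T actual=N -> ctr[1]=1
Ev 4: PC=0 idx=0 pred=N actual=N -> ctr[0]=0
Ev 5: PC=6 idx=2 pred=T actual=N -> ctr[2]=2
Ev 6: PC=5 idx=1 pred=N actual=N -> ctr[1]=0
Ev 7: PC=0 idx=0 pred=N actual=T -> ctr[0]=1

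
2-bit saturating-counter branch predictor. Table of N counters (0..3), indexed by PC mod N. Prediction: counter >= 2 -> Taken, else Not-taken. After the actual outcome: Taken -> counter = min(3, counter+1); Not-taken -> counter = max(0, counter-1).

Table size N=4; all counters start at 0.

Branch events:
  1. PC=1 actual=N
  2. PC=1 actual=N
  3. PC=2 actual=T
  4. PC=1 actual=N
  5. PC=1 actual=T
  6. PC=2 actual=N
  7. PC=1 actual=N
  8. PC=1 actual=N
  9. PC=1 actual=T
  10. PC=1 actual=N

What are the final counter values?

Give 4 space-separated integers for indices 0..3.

Answer: 0 0 0 0

Derivation:
Ev 1: PC=1 idx=1 pred=N actual=N -> ctr[1]=0
Ev 2: PC=1 idx=1 pred=N actual=N -> ctr[1]=0
Ev 3: PC=2 idx=2 pred=N actual=T -> ctr[2]=1
Ev 4: PC=1 idx=1 pred=N actual=N -> ctr[1]=0
Ev 5: PC=1 idx=1 pred=N actual=T -> ctr[1]=1
Ev 6: PC=2 idx=2 pred=N actual=N -> ctr[2]=0
Ev 7: PC=1 idx=1 pred=N actual=N -> ctr[1]=0
Ev 8: PC=1 idx=1 pred=N actual=N -> ctr[1]=0
Ev 9: PC=1 idx=1 pred=N actual=T -> ctr[1]=1
Ev 10: PC=1 idx=1 pred=N actual=N -> ctr[1]=0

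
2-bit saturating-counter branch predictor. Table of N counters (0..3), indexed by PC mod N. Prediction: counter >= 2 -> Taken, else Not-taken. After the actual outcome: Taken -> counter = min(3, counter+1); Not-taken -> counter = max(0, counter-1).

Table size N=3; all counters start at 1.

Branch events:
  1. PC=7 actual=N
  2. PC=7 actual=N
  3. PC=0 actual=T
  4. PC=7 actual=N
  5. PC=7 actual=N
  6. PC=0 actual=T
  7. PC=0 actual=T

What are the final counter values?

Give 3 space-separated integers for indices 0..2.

Ev 1: PC=7 idx=1 pred=N actual=N -> ctr[1]=0
Ev 2: PC=7 idx=1 pred=N actual=N -> ctr[1]=0
Ev 3: PC=0 idx=0 pred=N actual=T -> ctr[0]=2
Ev 4: PC=7 idx=1 pred=N actual=N -> ctr[1]=0
Ev 5: PC=7 idx=1 pred=N actual=N -> ctr[1]=0
Ev 6: PC=0 idx=0 pred=T actual=T -> ctr[0]=3
Ev 7: PC=0 idx=0 pred=T actual=T -> ctr[0]=3

Answer: 3 0 1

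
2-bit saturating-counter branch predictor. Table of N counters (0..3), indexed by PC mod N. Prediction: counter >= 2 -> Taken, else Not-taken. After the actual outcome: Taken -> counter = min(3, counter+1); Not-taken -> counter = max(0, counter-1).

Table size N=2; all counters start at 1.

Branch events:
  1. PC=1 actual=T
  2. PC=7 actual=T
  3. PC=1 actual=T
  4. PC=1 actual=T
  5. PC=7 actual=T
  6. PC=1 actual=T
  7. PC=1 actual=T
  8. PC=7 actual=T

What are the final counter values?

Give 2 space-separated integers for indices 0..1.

Ev 1: PC=1 idx=1 pred=N actual=T -> ctr[1]=2
Ev 2: PC=7 idx=1 pred=T actual=T -> ctr[1]=3
Ev 3: PC=1 idx=1 pred=T actual=T -> ctr[1]=3
Ev 4: PC=1 idx=1 pred=T actual=T -> ctr[1]=3
Ev 5: PC=7 idx=1 pred=T actual=T -> ctr[1]=3
Ev 6: PC=1 idx=1 pred=T actual=T -> ctr[1]=3
Ev 7: PC=1 idx=1 pred=T actual=T -> ctr[1]=3
Ev 8: PC=7 idx=1 pred=T actual=T -> ctr[1]=3

Answer: 1 3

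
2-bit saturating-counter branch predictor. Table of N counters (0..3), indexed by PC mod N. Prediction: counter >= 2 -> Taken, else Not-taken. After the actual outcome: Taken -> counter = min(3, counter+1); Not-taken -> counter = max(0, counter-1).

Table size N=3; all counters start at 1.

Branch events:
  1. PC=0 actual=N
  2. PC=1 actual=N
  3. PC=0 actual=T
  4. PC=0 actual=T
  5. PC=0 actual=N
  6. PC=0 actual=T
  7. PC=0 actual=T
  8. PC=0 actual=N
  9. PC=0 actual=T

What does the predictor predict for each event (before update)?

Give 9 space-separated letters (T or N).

Ev 1: PC=0 idx=0 pred=N actual=N -> ctr[0]=0
Ev 2: PC=1 idx=1 pred=N actual=N -> ctr[1]=0
Ev 3: PC=0 idx=0 pred=N actual=T -> ctr[0]=1
Ev 4: PC=0 idx=0 pred=N actual=T -> ctr[0]=2
Ev 5: PC=0 idx=0 pred=T actual=N -> ctr[0]=1
Ev 6: PC=0 idx=0 pred=N actual=T -> ctr[0]=2
Ev 7: PC=0 idx=0 pred=T actual=T -> ctr[0]=3
Ev 8: PC=0 idx=0 pred=T actual=N -> ctr[0]=2
Ev 9: PC=0 idx=0 pred=T actual=T -> ctr[0]=3

Answer: N N N N T N T T T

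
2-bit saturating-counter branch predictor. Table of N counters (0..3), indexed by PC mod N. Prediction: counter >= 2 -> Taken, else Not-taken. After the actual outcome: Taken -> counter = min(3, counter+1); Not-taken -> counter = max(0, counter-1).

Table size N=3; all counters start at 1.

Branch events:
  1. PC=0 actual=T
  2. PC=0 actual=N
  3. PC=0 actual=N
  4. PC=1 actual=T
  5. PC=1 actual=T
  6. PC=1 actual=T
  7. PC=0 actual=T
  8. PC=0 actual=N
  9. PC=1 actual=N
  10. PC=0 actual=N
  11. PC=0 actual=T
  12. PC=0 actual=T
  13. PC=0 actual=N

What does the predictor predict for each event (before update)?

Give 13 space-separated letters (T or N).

Ev 1: PC=0 idx=0 pred=N actual=T -> ctr[0]=2
Ev 2: PC=0 idx=0 pred=T actual=N -> ctr[0]=1
Ev 3: PC=0 idx=0 pred=N actual=N -> ctr[0]=0
Ev 4: PC=1 idx=1 pred=N actual=T -> ctr[1]=2
Ev 5: PC=1 idx=1 pred=T actual=T -> ctr[1]=3
Ev 6: PC=1 idx=1 pred=T actual=T -> ctr[1]=3
Ev 7: PC=0 idx=0 pred=N actual=T -> ctr[0]=1
Ev 8: PC=0 idx=0 pred=N actual=N -> ctr[0]=0
Ev 9: PC=1 idx=1 pred=T actual=N -> ctr[1]=2
Ev 10: PC=0 idx=0 pred=N actual=N -> ctr[0]=0
Ev 11: PC=0 idx=0 pred=N actual=T -> ctr[0]=1
Ev 12: PC=0 idx=0 pred=N actual=T -> ctr[0]=2
Ev 13: PC=0 idx=0 pred=T actual=N -> ctr[0]=1

Answer: N T N N T T N N T N N N T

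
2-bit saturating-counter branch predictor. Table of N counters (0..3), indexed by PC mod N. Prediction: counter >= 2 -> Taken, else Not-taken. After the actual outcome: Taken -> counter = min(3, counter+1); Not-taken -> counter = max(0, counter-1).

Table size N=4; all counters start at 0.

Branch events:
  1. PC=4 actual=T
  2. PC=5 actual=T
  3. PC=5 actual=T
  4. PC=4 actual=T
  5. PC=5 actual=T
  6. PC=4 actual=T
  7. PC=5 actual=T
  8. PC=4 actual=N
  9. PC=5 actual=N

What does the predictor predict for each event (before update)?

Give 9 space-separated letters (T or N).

Answer: N N N N T T T T T

Derivation:
Ev 1: PC=4 idx=0 pred=N actual=T -> ctr[0]=1
Ev 2: PC=5 idx=1 pred=N actual=T -> ctr[1]=1
Ev 3: PC=5 idx=1 pred=N actual=T -> ctr[1]=2
Ev 4: PC=4 idx=0 pred=N actual=T -> ctr[0]=2
Ev 5: PC=5 idx=1 pred=T actual=T -> ctr[1]=3
Ev 6: PC=4 idx=0 pred=T actual=T -> ctr[0]=3
Ev 7: PC=5 idx=1 pred=T actual=T -> ctr[1]=3
Ev 8: PC=4 idx=0 pred=T actual=N -> ctr[0]=2
Ev 9: PC=5 idx=1 pred=T actual=N -> ctr[1]=2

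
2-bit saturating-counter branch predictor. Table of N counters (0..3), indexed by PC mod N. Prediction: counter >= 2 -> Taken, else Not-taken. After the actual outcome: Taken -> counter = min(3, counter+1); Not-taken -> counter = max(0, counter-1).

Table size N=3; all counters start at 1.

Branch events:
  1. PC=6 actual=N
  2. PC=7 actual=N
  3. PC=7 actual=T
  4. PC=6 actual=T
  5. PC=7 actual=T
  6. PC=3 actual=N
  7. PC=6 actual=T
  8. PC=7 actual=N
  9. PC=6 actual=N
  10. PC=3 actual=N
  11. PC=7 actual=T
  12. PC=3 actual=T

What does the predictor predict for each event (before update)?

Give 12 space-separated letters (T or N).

Answer: N N N N N N N T N N N N

Derivation:
Ev 1: PC=6 idx=0 pred=N actual=N -> ctr[0]=0
Ev 2: PC=7 idx=1 pred=N actual=N -> ctr[1]=0
Ev 3: PC=7 idx=1 pred=N actual=T -> ctr[1]=1
Ev 4: PC=6 idx=0 pred=N actual=T -> ctr[0]=1
Ev 5: PC=7 idx=1 pred=N actual=T -> ctr[1]=2
Ev 6: PC=3 idx=0 pred=N actual=N -> ctr[0]=0
Ev 7: PC=6 idx=0 pred=N actual=T -> ctr[0]=1
Ev 8: PC=7 idx=1 pred=T actual=N -> ctr[1]=1
Ev 9: PC=6 idx=0 pred=N actual=N -> ctr[0]=0
Ev 10: PC=3 idx=0 pred=N actual=N -> ctr[0]=0
Ev 11: PC=7 idx=1 pred=N actual=T -> ctr[1]=2
Ev 12: PC=3 idx=0 pred=N actual=T -> ctr[0]=1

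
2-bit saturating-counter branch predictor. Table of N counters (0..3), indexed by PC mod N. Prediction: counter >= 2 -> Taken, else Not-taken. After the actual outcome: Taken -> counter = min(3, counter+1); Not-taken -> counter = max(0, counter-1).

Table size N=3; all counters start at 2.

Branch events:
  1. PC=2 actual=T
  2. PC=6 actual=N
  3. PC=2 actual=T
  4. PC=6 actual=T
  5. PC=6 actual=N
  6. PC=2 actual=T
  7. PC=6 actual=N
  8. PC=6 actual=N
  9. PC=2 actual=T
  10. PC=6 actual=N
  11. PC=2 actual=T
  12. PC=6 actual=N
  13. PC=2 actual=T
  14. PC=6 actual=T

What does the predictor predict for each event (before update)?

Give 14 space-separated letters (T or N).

Answer: T T T N T T N N T N T N T N

Derivation:
Ev 1: PC=2 idx=2 pred=T actual=T -> ctr[2]=3
Ev 2: PC=6 idx=0 pred=T actual=N -> ctr[0]=1
Ev 3: PC=2 idx=2 pred=T actual=T -> ctr[2]=3
Ev 4: PC=6 idx=0 pred=N actual=T -> ctr[0]=2
Ev 5: PC=6 idx=0 pred=T actual=N -> ctr[0]=1
Ev 6: PC=2 idx=2 pred=T actual=T -> ctr[2]=3
Ev 7: PC=6 idx=0 pred=N actual=N -> ctr[0]=0
Ev 8: PC=6 idx=0 pred=N actual=N -> ctr[0]=0
Ev 9: PC=2 idx=2 pred=T actual=T -> ctr[2]=3
Ev 10: PC=6 idx=0 pred=N actual=N -> ctr[0]=0
Ev 11: PC=2 idx=2 pred=T actual=T -> ctr[2]=3
Ev 12: PC=6 idx=0 pred=N actual=N -> ctr[0]=0
Ev 13: PC=2 idx=2 pred=T actual=T -> ctr[2]=3
Ev 14: PC=6 idx=0 pred=N actual=T -> ctr[0]=1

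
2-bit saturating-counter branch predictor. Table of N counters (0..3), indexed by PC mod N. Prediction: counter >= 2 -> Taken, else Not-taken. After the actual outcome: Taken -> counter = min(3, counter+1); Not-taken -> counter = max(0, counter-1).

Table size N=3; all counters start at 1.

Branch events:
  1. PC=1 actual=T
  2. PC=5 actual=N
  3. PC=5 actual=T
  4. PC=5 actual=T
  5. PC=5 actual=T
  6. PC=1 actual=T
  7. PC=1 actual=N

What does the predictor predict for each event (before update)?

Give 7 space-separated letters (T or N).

Ev 1: PC=1 idx=1 pred=N actual=T -> ctr[1]=2
Ev 2: PC=5 idx=2 pred=N actual=N -> ctr[2]=0
Ev 3: PC=5 idx=2 pred=N actual=T -> ctr[2]=1
Ev 4: PC=5 idx=2 pred=N actual=T -> ctr[2]=2
Ev 5: PC=5 idx=2 pred=T actual=T -> ctr[2]=3
Ev 6: PC=1 idx=1 pred=T actual=T -> ctr[1]=3
Ev 7: PC=1 idx=1 pred=T actual=N -> ctr[1]=2

Answer: N N N N T T T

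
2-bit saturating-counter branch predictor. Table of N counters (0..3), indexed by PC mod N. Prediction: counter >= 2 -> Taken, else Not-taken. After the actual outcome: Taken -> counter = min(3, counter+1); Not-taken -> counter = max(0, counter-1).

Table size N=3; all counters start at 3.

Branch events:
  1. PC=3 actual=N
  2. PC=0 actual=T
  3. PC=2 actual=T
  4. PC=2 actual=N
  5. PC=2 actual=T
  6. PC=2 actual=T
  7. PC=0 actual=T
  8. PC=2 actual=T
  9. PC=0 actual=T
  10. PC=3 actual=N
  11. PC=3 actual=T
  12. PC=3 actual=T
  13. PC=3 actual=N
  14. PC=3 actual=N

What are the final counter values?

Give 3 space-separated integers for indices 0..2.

Ev 1: PC=3 idx=0 pred=T actual=N -> ctr[0]=2
Ev 2: PC=0 idx=0 pred=T actual=T -> ctr[0]=3
Ev 3: PC=2 idx=2 pred=T actual=T -> ctr[2]=3
Ev 4: PC=2 idx=2 pred=T actual=N -> ctr[2]=2
Ev 5: PC=2 idx=2 pred=T actual=T -> ctr[2]=3
Ev 6: PC=2 idx=2 pred=T actual=T -> ctr[2]=3
Ev 7: PC=0 idx=0 pred=T actual=T -> ctr[0]=3
Ev 8: PC=2 idx=2 pred=T actual=T -> ctr[2]=3
Ev 9: PC=0 idx=0 pred=T actual=T -> ctr[0]=3
Ev 10: PC=3 idx=0 pred=T actual=N -> ctr[0]=2
Ev 11: PC=3 idx=0 pred=T actual=T -> ctr[0]=3
Ev 12: PC=3 idx=0 pred=T actual=T -> ctr[0]=3
Ev 13: PC=3 idx=0 pred=T actual=N -> ctr[0]=2
Ev 14: PC=3 idx=0 pred=T actual=N -> ctr[0]=1

Answer: 1 3 3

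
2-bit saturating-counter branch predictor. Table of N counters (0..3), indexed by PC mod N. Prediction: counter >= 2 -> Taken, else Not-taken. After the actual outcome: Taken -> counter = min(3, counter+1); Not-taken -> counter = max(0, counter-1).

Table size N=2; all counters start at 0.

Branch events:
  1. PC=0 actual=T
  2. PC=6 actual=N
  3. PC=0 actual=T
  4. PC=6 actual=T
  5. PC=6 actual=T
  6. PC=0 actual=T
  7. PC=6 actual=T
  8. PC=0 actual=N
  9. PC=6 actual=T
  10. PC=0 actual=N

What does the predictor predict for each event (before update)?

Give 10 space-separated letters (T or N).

Answer: N N N N T T T T T T

Derivation:
Ev 1: PC=0 idx=0 pred=N actual=T -> ctr[0]=1
Ev 2: PC=6 idx=0 pred=N actual=N -> ctr[0]=0
Ev 3: PC=0 idx=0 pred=N actual=T -> ctr[0]=1
Ev 4: PC=6 idx=0 pred=N actual=T -> ctr[0]=2
Ev 5: PC=6 idx=0 pred=T actual=T -> ctr[0]=3
Ev 6: PC=0 idx=0 pred=T actual=T -> ctr[0]=3
Ev 7: PC=6 idx=0 pred=T actual=T -> ctr[0]=3
Ev 8: PC=0 idx=0 pred=T actual=N -> ctr[0]=2
Ev 9: PC=6 idx=0 pred=T actual=T -> ctr[0]=3
Ev 10: PC=0 idx=0 pred=T actual=N -> ctr[0]=2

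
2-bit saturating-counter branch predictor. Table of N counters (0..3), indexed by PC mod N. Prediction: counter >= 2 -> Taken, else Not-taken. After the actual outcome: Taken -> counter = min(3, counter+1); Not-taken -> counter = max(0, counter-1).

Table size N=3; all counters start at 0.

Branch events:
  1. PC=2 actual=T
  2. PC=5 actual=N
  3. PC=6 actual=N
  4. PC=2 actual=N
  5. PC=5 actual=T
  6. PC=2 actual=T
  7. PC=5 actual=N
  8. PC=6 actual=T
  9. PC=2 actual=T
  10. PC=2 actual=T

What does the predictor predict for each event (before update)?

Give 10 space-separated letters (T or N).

Answer: N N N N N N T N N T

Derivation:
Ev 1: PC=2 idx=2 pred=N actual=T -> ctr[2]=1
Ev 2: PC=5 idx=2 pred=N actual=N -> ctr[2]=0
Ev 3: PC=6 idx=0 pred=N actual=N -> ctr[0]=0
Ev 4: PC=2 idx=2 pred=N actual=N -> ctr[2]=0
Ev 5: PC=5 idx=2 pred=N actual=T -> ctr[2]=1
Ev 6: PC=2 idx=2 pred=N actual=T -> ctr[2]=2
Ev 7: PC=5 idx=2 pred=T actual=N -> ctr[2]=1
Ev 8: PC=6 idx=0 pred=N actual=T -> ctr[0]=1
Ev 9: PC=2 idx=2 pred=N actual=T -> ctr[2]=2
Ev 10: PC=2 idx=2 pred=T actual=T -> ctr[2]=3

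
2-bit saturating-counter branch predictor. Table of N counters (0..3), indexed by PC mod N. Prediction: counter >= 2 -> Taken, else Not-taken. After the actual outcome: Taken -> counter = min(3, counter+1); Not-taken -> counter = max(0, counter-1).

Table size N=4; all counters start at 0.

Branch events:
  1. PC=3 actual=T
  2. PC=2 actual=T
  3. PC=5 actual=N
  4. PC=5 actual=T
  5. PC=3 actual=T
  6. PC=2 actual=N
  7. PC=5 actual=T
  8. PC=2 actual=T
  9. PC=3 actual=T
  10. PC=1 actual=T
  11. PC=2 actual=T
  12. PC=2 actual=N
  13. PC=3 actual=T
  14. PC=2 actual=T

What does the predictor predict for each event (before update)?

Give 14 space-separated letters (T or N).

Answer: N N N N N N N N T T N T T N

Derivation:
Ev 1: PC=3 idx=3 pred=N actual=T -> ctr[3]=1
Ev 2: PC=2 idx=2 pred=N actual=T -> ctr[2]=1
Ev 3: PC=5 idx=1 pred=N actual=N -> ctr[1]=0
Ev 4: PC=5 idx=1 pred=N actual=T -> ctr[1]=1
Ev 5: PC=3 idx=3 pred=N actual=T -> ctr[3]=2
Ev 6: PC=2 idx=2 pred=N actual=N -> ctr[2]=0
Ev 7: PC=5 idx=1 pred=N actual=T -> ctr[1]=2
Ev 8: PC=2 idx=2 pred=N actual=T -> ctr[2]=1
Ev 9: PC=3 idx=3 pred=T actual=T -> ctr[3]=3
Ev 10: PC=1 idx=1 pred=T actual=T -> ctr[1]=3
Ev 11: PC=2 idx=2 pred=N actual=T -> ctr[2]=2
Ev 12: PC=2 idx=2 pred=T actual=N -> ctr[2]=1
Ev 13: PC=3 idx=3 pred=T actual=T -> ctr[3]=3
Ev 14: PC=2 idx=2 pred=N actual=T -> ctr[2]=2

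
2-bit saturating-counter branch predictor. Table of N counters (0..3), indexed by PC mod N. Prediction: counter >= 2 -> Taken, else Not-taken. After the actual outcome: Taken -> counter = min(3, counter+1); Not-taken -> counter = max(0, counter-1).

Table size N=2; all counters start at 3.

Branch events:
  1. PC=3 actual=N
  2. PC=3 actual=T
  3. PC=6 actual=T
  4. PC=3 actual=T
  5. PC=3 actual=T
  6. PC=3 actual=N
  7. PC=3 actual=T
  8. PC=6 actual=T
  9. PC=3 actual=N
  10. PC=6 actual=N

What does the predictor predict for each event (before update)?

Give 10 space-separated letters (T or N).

Ev 1: PC=3 idx=1 pred=T actual=N -> ctr[1]=2
Ev 2: PC=3 idx=1 pred=T actual=T -> ctr[1]=3
Ev 3: PC=6 idx=0 pred=T actual=T -> ctr[0]=3
Ev 4: PC=3 idx=1 pred=T actual=T -> ctr[1]=3
Ev 5: PC=3 idx=1 pred=T actual=T -> ctr[1]=3
Ev 6: PC=3 idx=1 pred=T actual=N -> ctr[1]=2
Ev 7: PC=3 idx=1 pred=T actual=T -> ctr[1]=3
Ev 8: PC=6 idx=0 pred=T actual=T -> ctr[0]=3
Ev 9: PC=3 idx=1 pred=T actual=N -> ctr[1]=2
Ev 10: PC=6 idx=0 pred=T actual=N -> ctr[0]=2

Answer: T T T T T T T T T T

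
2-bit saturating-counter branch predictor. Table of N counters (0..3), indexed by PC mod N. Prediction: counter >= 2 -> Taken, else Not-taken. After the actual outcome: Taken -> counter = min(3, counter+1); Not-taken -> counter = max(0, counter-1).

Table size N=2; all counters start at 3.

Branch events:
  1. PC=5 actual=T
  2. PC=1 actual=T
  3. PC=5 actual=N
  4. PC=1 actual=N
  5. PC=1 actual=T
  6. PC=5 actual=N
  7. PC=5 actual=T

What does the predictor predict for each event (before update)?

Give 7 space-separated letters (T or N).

Ev 1: PC=5 idx=1 pred=T actual=T -> ctr[1]=3
Ev 2: PC=1 idx=1 pred=T actual=T -> ctr[1]=3
Ev 3: PC=5 idx=1 pred=T actual=N -> ctr[1]=2
Ev 4: PC=1 idx=1 pred=T actual=N -> ctr[1]=1
Ev 5: PC=1 idx=1 pred=N actual=T -> ctr[1]=2
Ev 6: PC=5 idx=1 pred=T actual=N -> ctr[1]=1
Ev 7: PC=5 idx=1 pred=N actual=T -> ctr[1]=2

Answer: T T T T N T N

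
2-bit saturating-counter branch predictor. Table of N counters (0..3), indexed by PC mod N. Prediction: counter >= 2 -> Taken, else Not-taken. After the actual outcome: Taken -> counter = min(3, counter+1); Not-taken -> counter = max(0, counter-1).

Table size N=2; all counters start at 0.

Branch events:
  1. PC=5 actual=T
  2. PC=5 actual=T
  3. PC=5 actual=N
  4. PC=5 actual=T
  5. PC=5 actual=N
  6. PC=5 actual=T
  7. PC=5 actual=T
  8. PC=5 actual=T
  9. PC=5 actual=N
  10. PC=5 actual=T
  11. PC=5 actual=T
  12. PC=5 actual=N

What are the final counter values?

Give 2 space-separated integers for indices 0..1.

Answer: 0 2

Derivation:
Ev 1: PC=5 idx=1 pred=N actual=T -> ctr[1]=1
Ev 2: PC=5 idx=1 pred=N actual=T -> ctr[1]=2
Ev 3: PC=5 idx=1 pred=T actual=N -> ctr[1]=1
Ev 4: PC=5 idx=1 pred=N actual=T -> ctr[1]=2
Ev 5: PC=5 idx=1 pred=T actual=N -> ctr[1]=1
Ev 6: PC=5 idx=1 pred=N actual=T -> ctr[1]=2
Ev 7: PC=5 idx=1 pred=T actual=T -> ctr[1]=3
Ev 8: PC=5 idx=1 pred=T actual=T -> ctr[1]=3
Ev 9: PC=5 idx=1 pred=T actual=N -> ctr[1]=2
Ev 10: PC=5 idx=1 pred=T actual=T -> ctr[1]=3
Ev 11: PC=5 idx=1 pred=T actual=T -> ctr[1]=3
Ev 12: PC=5 idx=1 pred=T actual=N -> ctr[1]=2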